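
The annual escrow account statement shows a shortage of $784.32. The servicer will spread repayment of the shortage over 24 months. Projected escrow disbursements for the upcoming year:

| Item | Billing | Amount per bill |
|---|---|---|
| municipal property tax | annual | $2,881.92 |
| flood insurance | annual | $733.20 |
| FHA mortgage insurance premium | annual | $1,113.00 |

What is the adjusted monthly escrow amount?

$426.69

Municipal property tax — $2,881.92
Flood insurance — $733.20
FHA mortgage insurance premium — $1,113.00
Yearly total = $2,881.92 + $733.20 + $1,113.00 = $4,728.12
Base monthly escrow = $4,728.12 / 12 = $394.01
Monthly shortage recovery: $784.32 ÷ 24 = $32.68
New monthly escrow = $394.01 + $32.68 = $426.69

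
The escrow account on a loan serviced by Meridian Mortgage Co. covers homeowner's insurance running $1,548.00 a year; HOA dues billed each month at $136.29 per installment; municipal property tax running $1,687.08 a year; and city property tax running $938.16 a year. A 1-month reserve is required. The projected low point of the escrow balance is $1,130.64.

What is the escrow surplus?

$646.58

Homeowner's insurance: $1,548.00 annually
HOA dues: $136.29 × 12 = $1,635.48 annually
Municipal property tax: $1,687.08 annually
City property tax: $938.16 annually
Combined annual = $1,548.00 + $1,635.48 + $1,687.08 + $938.16 = $5,808.72
Monthly = $5,808.72 / 12 = $484.06
Required cushion = 1 × $484.06 = $484.06
Excess over cushion: $1,130.64 − $484.06 = $646.58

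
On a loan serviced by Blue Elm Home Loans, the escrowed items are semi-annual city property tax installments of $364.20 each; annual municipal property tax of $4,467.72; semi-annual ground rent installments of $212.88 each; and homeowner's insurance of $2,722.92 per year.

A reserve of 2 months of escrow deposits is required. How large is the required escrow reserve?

$1,390.80

City property tax = $364.20 × 2 = $728.40/yr
Municipal property tax = $4,467.72/yr
Ground rent = $212.88 × 2 = $425.76/yr
Homeowner's insurance = $2,722.92/yr
Total per year = $728.40 + $4,467.72 + $425.76 + $2,722.92 = $8,344.80
Monthly = $8,344.80 / 12 = $695.40
Required cushion = 2 × $695.40 = $1,390.80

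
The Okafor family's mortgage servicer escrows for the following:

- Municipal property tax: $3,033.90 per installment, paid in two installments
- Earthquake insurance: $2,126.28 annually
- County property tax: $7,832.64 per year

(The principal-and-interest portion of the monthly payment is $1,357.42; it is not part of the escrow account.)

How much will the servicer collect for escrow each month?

$1,335.56

Municipal property tax: $3,033.90 × 2 = $6,067.80 per year
Earthquake insurance: $2,126.28 per year
County property tax: $7,832.64 per year
Combined annual = $16,026.72
Base monthly escrow = $16,026.72 ÷ 12 = $1,335.56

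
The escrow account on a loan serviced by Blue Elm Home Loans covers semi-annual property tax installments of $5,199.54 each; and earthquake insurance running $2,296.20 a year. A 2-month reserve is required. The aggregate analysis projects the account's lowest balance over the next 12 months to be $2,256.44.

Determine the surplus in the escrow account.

$140.56

Property tax = $5,199.54 × 2 = $10,399.08 per year
Earthquake insurance = $2,296.20 per year
Total annual escrow = $12,695.28
Per month = $12,695.28 ÷ 12 = $1,057.94
Required cushion = 2 × $1,057.94 = $2,115.88
Surplus = $2,256.44 − $2,115.88 = $140.56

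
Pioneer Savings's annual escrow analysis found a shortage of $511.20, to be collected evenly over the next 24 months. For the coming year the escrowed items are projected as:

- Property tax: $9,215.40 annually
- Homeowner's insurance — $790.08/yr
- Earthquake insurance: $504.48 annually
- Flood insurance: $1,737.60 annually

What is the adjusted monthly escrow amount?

$1,041.93

Property tax: $9,215.40/yr
Homeowner's insurance: $790.08/yr
Earthquake insurance: $504.48/yr
Flood insurance: $1,737.60/yr
Yearly total = $9,215.40 + $790.08 + $504.48 + $1,737.60 = $12,247.56
Monthly escrow = $12,247.56 ÷ 12 = $1,020.63
Monthly shortage recovery: $511.20 / 24 = $21.30
New monthly escrow = $1,020.63 + $21.30 = $1,041.93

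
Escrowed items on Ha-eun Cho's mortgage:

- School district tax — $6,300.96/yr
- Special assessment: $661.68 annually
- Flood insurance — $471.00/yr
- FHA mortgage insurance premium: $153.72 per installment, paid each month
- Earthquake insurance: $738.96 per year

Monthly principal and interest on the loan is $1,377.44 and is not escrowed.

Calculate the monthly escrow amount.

School district tax — $6,300.96/yr
Special assessment — $661.68/yr
Flood insurance — $471.00/yr
FHA mortgage insurance premium — $153.72 × 12 = $1,844.64/yr
Earthquake insurance — $738.96/yr
Total annual escrow = $10,017.24
Base monthly escrow = $10,017.24 / 12 = $834.77

$834.77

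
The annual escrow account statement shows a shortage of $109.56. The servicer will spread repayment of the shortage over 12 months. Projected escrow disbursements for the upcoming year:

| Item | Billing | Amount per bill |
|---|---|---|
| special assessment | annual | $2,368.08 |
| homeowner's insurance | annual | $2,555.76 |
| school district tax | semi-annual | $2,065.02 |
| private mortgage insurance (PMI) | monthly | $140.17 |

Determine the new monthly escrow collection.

Special assessment — $2,368.08 annually
Homeowner's insurance — $2,555.76 annually
School district tax — $2,065.02 × 2 = $4,130.04 annually
Private mortgage insurance (PMI) — $140.17 × 12 = $1,682.04 annually
Yearly total = $10,735.92
Monthly = $10,735.92 / 12 = $894.66
Monthly shortage recovery: $109.56 / 12 = $9.13
New monthly escrow = $894.66 + $9.13 = $903.79

$903.79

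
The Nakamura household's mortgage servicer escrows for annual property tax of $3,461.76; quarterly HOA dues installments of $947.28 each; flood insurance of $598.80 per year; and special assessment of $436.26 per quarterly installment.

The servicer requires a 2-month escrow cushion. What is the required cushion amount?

$1,599.12

Property tax: $3,461.76 per year
HOA dues: $947.28 × 4 = $3,789.12 per year
Flood insurance: $598.80 per year
Special assessment: $436.26 × 4 = $1,745.04 per year
Yearly total = $9,594.72
Monthly = $9,594.72 ÷ 12 = $799.56
Reserve = 2 × $799.56 = $1,599.12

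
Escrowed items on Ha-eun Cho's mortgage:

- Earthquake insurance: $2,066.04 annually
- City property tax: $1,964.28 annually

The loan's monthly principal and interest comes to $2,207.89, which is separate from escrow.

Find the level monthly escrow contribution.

$335.86

Earthquake insurance: $2,066.04
City property tax: $1,964.28
Total annual escrow = $4,030.32
Per month = $4,030.32 ÷ 12 = $335.86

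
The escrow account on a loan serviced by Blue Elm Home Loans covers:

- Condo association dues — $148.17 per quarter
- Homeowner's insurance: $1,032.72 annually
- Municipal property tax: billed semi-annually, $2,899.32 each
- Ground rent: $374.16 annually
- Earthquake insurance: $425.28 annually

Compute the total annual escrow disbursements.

Condo association dues — $148.17 × 4 = $592.68
Homeowner's insurance — $1,032.72
Municipal property tax — $2,899.32 × 2 = $5,798.64
Ground rent — $374.16
Earthquake insurance — $425.28
Yearly total = $8,223.48

$8,223.48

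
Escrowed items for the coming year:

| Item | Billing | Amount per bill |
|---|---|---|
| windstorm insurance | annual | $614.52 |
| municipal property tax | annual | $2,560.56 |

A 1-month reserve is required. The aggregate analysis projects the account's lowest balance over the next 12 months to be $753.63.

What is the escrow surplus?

Windstorm insurance: $614.52
Municipal property tax: $2,560.56
Yearly total = $3,175.08
Base monthly escrow = $3,175.08 ÷ 12 = $264.59
Required cushion = 1 × $264.59 = $264.59
Surplus = $753.63 − $264.59 = $489.04

$489.04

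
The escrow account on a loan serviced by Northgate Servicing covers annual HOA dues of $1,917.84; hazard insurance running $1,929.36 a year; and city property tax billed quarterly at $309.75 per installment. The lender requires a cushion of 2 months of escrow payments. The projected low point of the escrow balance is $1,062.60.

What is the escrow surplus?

$214.90

HOA dues — $1,917.84 per year
Hazard insurance — $1,929.36 per year
City property tax — $309.75 × 4 = $1,239.00 per year
Total annual escrow = $5,086.20
Base monthly escrow = $5,086.20 ÷ 12 = $423.85
Required reserve = 2 × $423.85 = $847.70
Excess over cushion: $1,062.60 − $847.70 = $214.90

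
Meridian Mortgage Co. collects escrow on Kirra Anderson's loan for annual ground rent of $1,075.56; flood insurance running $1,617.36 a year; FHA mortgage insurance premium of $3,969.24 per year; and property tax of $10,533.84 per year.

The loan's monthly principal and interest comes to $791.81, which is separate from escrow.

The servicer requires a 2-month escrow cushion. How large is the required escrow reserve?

Ground rent = $1,075.56 annually
Flood insurance = $1,617.36 annually
FHA mortgage insurance premium = $3,969.24 annually
Property tax = $10,533.84 annually
Combined annual = $1,075.56 + $1,617.36 + $3,969.24 + $10,533.84 = $17,196.00
Per month = $17,196.00 ÷ 12 = $1,433.00
Reserve = 2 × $1,433.00 = $2,866.00

$2,866.00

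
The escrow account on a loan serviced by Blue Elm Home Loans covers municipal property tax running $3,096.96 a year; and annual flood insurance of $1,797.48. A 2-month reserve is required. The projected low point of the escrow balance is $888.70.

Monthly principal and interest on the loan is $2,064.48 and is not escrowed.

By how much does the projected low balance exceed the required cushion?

$72.96

Municipal property tax — $3,096.96 annually
Flood insurance — $1,797.48 annually
Combined annual = $4,894.44
Base monthly escrow = $4,894.44 / 12 = $407.87
Cushion = 2 × $407.87 = $815.74
Surplus = $888.70 − $815.74 = $72.96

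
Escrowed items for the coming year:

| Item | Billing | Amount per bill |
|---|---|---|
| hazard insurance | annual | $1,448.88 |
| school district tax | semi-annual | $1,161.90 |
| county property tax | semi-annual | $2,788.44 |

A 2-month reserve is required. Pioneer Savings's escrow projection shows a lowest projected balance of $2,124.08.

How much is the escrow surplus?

Hazard insurance = $1,448.88
School district tax = $1,161.90 × 2 = $2,323.80
County property tax = $2,788.44 × 2 = $5,576.88
Yearly total = $1,448.88 + $2,323.80 + $5,576.88 = $9,349.56
Per month = $9,349.56 ÷ 12 = $779.13
Cushion = 2 × $779.13 = $1,558.26
Surplus = $2,124.08 − $1,558.26 = $565.82

$565.82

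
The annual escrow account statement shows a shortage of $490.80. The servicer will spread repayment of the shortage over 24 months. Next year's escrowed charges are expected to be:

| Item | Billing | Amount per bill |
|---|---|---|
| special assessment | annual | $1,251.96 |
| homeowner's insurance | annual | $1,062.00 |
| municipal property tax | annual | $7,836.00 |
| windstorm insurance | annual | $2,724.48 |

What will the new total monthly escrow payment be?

$1,093.32

Special assessment = $1,251.96/yr
Homeowner's insurance = $1,062.00/yr
Municipal property tax = $7,836.00/yr
Windstorm insurance = $2,724.48/yr
Annual escrow total = $1,251.96 + $1,062.00 + $7,836.00 + $2,724.48 = $12,874.44
Base monthly escrow = $12,874.44 ÷ 12 = $1,072.87
Monthly shortage recovery: $490.80 ÷ 24 = $20.45
Adjusted monthly = $1,072.87 + $20.45 = $1,093.32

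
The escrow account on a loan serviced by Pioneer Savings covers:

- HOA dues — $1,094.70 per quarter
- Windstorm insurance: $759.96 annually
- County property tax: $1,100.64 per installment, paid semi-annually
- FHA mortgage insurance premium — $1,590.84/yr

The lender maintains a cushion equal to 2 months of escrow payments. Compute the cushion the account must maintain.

HOA dues: $1,094.70 × 4 = $4,378.80 per year
Windstorm insurance: $759.96 per year
County property tax: $1,100.64 × 2 = $2,201.28 per year
FHA mortgage insurance premium: $1,590.84 per year
Combined annual = $4,378.80 + $759.96 + $2,201.28 + $1,590.84 = $8,930.88
Base monthly escrow = $8,930.88 ÷ 12 = $744.24
Reserve = 2 × $744.24 = $1,488.48

$1,488.48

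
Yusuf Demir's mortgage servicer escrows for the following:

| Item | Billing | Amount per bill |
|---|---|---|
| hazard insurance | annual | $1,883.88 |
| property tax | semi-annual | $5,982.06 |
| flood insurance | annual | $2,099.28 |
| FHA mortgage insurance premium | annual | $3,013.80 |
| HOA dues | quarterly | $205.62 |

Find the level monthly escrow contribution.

$1,648.63

Hazard insurance: $1,883.88 annually
Property tax: $5,982.06 × 2 = $11,964.12 annually
Flood insurance: $2,099.28 annually
FHA mortgage insurance premium: $3,013.80 annually
HOA dues: $205.62 × 4 = $822.48 annually
Combined annual = $19,783.56
Monthly = $19,783.56 / 12 = $1,648.63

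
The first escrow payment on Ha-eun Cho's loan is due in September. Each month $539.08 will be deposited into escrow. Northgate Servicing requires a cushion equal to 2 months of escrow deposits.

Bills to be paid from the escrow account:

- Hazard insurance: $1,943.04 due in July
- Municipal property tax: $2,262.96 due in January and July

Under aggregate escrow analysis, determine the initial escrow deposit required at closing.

Cushion = 2 × $539.08 = $1,078.16
Trial balance (start $0, +$539.08 each month, − disbursements):
  Sep: +$539.08 → $539.08
  Oct: +$539.08 → $1,078.16
  Nov: +$539.08 → $1,617.24
  Dec: +$539.08 → $2,156.32
  Jan: +$539.08 − $2,262.96 → $432.44
  Feb: +$539.08 → $971.52
  Mar: +$539.08 → $1,510.60
  Apr: +$539.08 → $2,049.68
  May: +$539.08 → $2,588.76
  Jun: +$539.08 → $3,127.84
  Jul: +$539.08 − $4,206.00 → -$539.08
  Aug: +$539.08 → $0.00
Lowest trial balance = -$539.08 (Jul)
Initial deposit = cushion − low point = $1,078.16 − (-$539.08) = $1,617.24

$1,617.24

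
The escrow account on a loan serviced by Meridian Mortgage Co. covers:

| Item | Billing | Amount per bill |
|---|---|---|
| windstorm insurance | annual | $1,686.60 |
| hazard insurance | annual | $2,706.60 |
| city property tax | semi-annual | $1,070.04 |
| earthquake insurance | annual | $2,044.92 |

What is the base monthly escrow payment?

$714.85

Windstorm insurance = $1,686.60/yr
Hazard insurance = $2,706.60/yr
City property tax = $1,070.04 × 2 = $2,140.08/yr
Earthquake insurance = $2,044.92/yr
Total per year = $8,578.20
Per month = $8,578.20 / 12 = $714.85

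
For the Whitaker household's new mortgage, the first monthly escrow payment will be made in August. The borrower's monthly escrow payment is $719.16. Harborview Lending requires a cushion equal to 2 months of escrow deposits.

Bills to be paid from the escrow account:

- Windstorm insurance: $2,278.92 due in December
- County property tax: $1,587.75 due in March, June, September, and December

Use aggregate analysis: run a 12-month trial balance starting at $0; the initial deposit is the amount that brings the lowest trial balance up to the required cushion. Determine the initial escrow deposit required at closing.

$3,296.94

Cushion = 2 × $719.16 = $1,438.32
Trial balance (start $0, +$719.16 each month, − disbursements):
  Aug: +$719.16 → $719.16
  Sep: +$719.16 − $1,587.75 → -$149.43
  Oct: +$719.16 → $569.73
  Nov: +$719.16 → $1,288.89
  Dec: +$719.16 − $3,866.67 → -$1,858.62
  Jan: +$719.16 → -$1,139.46
  Feb: +$719.16 → -$420.30
  Mar: +$719.16 − $1,587.75 → -$1,288.89
  Apr: +$719.16 → -$569.73
  May: +$719.16 → $149.43
  Jun: +$719.16 − $1,587.75 → -$719.16
  Jul: +$719.16 → $0.00
Lowest trial balance = -$1,858.62 (Dec)
Initial deposit = cushion − low point = $1,438.32 − (-$1,858.62) = $3,296.94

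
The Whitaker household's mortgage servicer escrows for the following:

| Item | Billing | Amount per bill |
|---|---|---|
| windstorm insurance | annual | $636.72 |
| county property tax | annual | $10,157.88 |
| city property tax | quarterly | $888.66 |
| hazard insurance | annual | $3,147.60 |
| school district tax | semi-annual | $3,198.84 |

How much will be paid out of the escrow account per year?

Windstorm insurance — $636.72/yr
County property tax — $10,157.88/yr
City property tax — $888.66 × 4 = $3,554.64/yr
Hazard insurance — $3,147.60/yr
School district tax — $3,198.84 × 2 = $6,397.68/yr
Total annual escrow = $636.72 + $10,157.88 + $3,554.64 + $3,147.60 + $6,397.68 = $23,894.52

$23,894.52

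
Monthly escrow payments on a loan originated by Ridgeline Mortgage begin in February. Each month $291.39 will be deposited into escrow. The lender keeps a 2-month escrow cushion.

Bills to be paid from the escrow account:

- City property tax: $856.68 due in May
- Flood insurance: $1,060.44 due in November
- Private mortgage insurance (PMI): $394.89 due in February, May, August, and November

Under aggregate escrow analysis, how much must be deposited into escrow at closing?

Cushion = 2 × $291.39 = $582.78
Trial balance (start $0, +$291.39 each month, − disbursements):
  Feb: +$291.39 − $394.89 → -$103.50
  Mar: +$291.39 → $187.89
  Apr: +$291.39 → $479.28
  May: +$291.39 − $1,251.57 → -$480.90
  Jun: +$291.39 → -$189.51
  Jul: +$291.39 → $101.88
  Aug: +$291.39 − $394.89 → -$1.62
  Sep: +$291.39 → $289.77
  Oct: +$291.39 → $581.16
  Nov: +$291.39 − $1,455.33 → -$582.78
  Dec: +$291.39 → -$291.39
  Jan: +$291.39 → $0.00
Lowest trial balance = -$582.78 (Nov)
Initial deposit = cushion − low point = $582.78 − (-$582.78) = $1,165.56

$1,165.56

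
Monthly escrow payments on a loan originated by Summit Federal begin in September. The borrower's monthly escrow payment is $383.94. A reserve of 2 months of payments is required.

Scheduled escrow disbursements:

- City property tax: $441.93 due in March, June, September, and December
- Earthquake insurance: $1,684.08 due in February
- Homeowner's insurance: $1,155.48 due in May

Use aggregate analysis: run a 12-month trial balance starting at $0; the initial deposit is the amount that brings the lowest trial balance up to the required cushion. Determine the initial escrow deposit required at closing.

Cushion = 2 × $383.94 = $767.88
Trial balance (start $0, +$383.94 each month, − disbursements):
  Sep: +$383.94 − $441.93 → -$57.99
  Oct: +$383.94 → $325.95
  Nov: +$383.94 → $709.89
  Dec: +$383.94 − $441.93 → $651.90
  Jan: +$383.94 → $1,035.84
  Feb: +$383.94 − $1,684.08 → -$264.30
  Mar: +$383.94 − $441.93 → -$322.29
  Apr: +$383.94 → $61.65
  May: +$383.94 − $1,155.48 → -$709.89
  Jun: +$383.94 − $441.93 → -$767.88
  Jul: +$383.94 → -$383.94
  Aug: +$383.94 → $0.00
Lowest trial balance = -$767.88 (Jun)
Initial deposit = cushion − low point = $767.88 − (-$767.88) = $1,535.76

$1,535.76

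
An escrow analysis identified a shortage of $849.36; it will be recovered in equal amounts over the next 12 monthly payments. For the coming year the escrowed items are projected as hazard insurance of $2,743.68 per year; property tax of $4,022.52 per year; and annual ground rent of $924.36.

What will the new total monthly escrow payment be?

$711.66

Hazard insurance — $2,743.68/yr
Property tax — $4,022.52/yr
Ground rent — $924.36/yr
Yearly total = $2,743.68 + $4,022.52 + $924.36 = $7,690.56
Monthly = $7,690.56 / 12 = $640.88
Monthly shortage recovery: $849.36 ÷ 12 = $70.78
New monthly escrow = $640.88 + $70.78 = $711.66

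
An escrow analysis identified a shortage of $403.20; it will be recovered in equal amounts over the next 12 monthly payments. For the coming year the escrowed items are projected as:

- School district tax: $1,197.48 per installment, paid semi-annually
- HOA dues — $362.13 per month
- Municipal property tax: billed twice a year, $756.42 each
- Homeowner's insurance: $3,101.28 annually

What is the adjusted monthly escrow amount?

School district tax — $1,197.48 × 2 = $2,394.96
HOA dues — $362.13 × 12 = $4,345.56
Municipal property tax — $756.42 × 2 = $1,512.84
Homeowner's insurance — $3,101.28
Combined annual = $2,394.96 + $4,345.56 + $1,512.84 + $3,101.28 = $11,354.64
Monthly escrow = $11,354.64 ÷ 12 = $946.22
Monthly shortage recovery: $403.20 ÷ 12 = $33.60
New monthly escrow = $946.22 + $33.60 = $979.82

$979.82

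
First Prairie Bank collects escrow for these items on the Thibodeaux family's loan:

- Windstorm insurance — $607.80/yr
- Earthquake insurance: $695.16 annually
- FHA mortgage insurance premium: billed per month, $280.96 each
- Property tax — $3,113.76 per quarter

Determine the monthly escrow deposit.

$1,427.46

Windstorm insurance: $607.80 annually
Earthquake insurance: $695.16 annually
FHA mortgage insurance premium: $280.96 × 12 = $3,371.52 annually
Property tax: $3,113.76 × 4 = $12,455.04 annually
Yearly total = $17,129.52
Monthly escrow = $17,129.52 ÷ 12 = $1,427.46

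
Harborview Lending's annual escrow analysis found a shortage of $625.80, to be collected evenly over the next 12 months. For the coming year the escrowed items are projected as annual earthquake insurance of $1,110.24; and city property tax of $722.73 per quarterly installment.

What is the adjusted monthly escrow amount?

$385.58

Earthquake insurance — $1,110.24 annually
City property tax — $722.73 × 4 = $2,890.92 annually
Yearly total = $4,001.16
Monthly = $4,001.16 ÷ 12 = $333.43
Shortage per month = $625.80 ÷ 12 = $52.15
Adjusted monthly = $333.43 + $52.15 = $385.58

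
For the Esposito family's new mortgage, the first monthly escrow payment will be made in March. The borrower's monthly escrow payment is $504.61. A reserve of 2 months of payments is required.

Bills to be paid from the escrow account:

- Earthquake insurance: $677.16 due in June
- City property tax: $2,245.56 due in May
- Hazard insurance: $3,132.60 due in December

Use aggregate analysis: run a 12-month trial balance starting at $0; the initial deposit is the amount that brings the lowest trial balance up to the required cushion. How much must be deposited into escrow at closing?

Cushion = 2 × $504.61 = $1,009.22
Trial balance (start $0, +$504.61 each month, − disbursements):
  Mar: +$504.61 → $504.61
  Apr: +$504.61 → $1,009.22
  May: +$504.61 − $2,245.56 → -$731.73
  Jun: +$504.61 − $677.16 → -$904.28
  Jul: +$504.61 → -$399.67
  Aug: +$504.61 → $104.94
  Sep: +$504.61 → $609.55
  Oct: +$504.61 → $1,114.16
  Nov: +$504.61 → $1,618.77
  Dec: +$504.61 − $3,132.60 → -$1,009.22
  Jan: +$504.61 → -$504.61
  Feb: +$504.61 → $0.00
Lowest trial balance = -$1,009.22 (Dec)
Initial deposit = cushion − low point = $1,009.22 − (-$1,009.22) = $2,018.44

$2,018.44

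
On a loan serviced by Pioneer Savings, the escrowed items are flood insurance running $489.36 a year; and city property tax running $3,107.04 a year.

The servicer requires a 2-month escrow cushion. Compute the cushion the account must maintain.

Flood insurance — $489.36/yr
City property tax — $3,107.04/yr
Combined annual = $3,596.40
Base monthly escrow = $3,596.40 ÷ 12 = $299.70
Reserve = 2 × $299.70 = $599.40

$599.40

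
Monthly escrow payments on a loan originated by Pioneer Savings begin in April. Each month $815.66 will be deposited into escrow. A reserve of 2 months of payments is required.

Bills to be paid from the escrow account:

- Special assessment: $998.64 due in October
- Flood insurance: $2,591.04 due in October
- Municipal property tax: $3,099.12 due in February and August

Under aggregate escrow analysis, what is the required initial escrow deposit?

$2,610.50

Cushion = 2 × $815.66 = $1,631.32
Trial balance (start $0, +$815.66 each month, − disbursements):
  Apr: +$815.66 → $815.66
  May: +$815.66 → $1,631.32
  Jun: +$815.66 → $2,446.98
  Jul: +$815.66 → $3,262.64
  Aug: +$815.66 − $3,099.12 → $979.18
  Sep: +$815.66 → $1,794.84
  Oct: +$815.66 − $3,589.68 → -$979.18
  Nov: +$815.66 → -$163.52
  Dec: +$815.66 → $652.14
  Jan: +$815.66 → $1,467.80
  Feb: +$815.66 − $3,099.12 → -$815.66
  Mar: +$815.66 → $0.00
Lowest trial balance = -$979.18 (Oct)
Initial deposit = cushion − low point = $1,631.32 − (-$979.18) = $2,610.50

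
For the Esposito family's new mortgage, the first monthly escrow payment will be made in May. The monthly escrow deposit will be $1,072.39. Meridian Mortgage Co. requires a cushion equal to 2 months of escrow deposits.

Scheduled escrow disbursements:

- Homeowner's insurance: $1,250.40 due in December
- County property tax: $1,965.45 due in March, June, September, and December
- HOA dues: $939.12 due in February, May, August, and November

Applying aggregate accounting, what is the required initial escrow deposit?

$3,529.77

Cushion = 2 × $1,072.39 = $2,144.78
Trial balance (start $0, +$1,072.39 each month, − disbursements):
  May: +$1,072.39 − $939.12 → $133.27
  Jun: +$1,072.39 − $1,965.45 → -$759.79
  Jul: +$1,072.39 → $312.60
  Aug: +$1,072.39 − $939.12 → $445.87
  Sep: +$1,072.39 − $1,965.45 → -$447.19
  Oct: +$1,072.39 → $625.20
  Nov: +$1,072.39 − $939.12 → $758.47
  Dec: +$1,072.39 − $3,215.85 → -$1,384.99
  Jan: +$1,072.39 → -$312.60
  Feb: +$1,072.39 − $939.12 → -$179.33
  Mar: +$1,072.39 − $1,965.45 → -$1,072.39
  Apr: +$1,072.39 → $0.00
Lowest trial balance = -$1,384.99 (Dec)
Initial deposit = cushion − low point = $2,144.78 − (-$1,384.99) = $3,529.77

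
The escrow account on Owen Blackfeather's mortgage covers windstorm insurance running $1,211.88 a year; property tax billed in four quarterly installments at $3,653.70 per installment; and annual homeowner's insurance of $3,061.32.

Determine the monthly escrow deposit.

$1,574.00

Windstorm insurance: $1,211.88/yr
Property tax: $3,653.70 × 4 = $14,614.80/yr
Homeowner's insurance: $3,061.32/yr
Combined annual = $1,211.88 + $14,614.80 + $3,061.32 = $18,888.00
Per month = $18,888.00 / 12 = $1,574.00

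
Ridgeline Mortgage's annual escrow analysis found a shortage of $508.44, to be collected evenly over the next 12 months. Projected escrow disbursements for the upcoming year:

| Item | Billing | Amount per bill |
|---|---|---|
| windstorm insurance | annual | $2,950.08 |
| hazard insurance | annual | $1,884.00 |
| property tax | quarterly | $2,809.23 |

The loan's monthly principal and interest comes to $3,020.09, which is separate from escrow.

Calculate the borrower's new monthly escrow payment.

Windstorm insurance — $2,950.08 annually
Hazard insurance — $1,884.00 annually
Property tax — $2,809.23 × 4 = $11,236.92 annually
Yearly total = $2,950.08 + $1,884.00 + $11,236.92 = $16,071.00
Per month = $16,071.00 ÷ 12 = $1,339.25
Shortage per month = $508.44 ÷ 12 = $42.37
Adjusted monthly = $1,339.25 + $42.37 = $1,381.62

$1,381.62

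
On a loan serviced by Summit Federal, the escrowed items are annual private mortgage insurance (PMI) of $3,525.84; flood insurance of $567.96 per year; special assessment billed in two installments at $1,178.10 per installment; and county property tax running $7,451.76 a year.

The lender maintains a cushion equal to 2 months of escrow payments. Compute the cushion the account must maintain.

$2,316.96

Private mortgage insurance (PMI) = $3,525.84 annually
Flood insurance = $567.96 annually
Special assessment = $1,178.10 × 2 = $2,356.20 annually
County property tax = $7,451.76 annually
Annual escrow total = $3,525.84 + $567.96 + $2,356.20 + $7,451.76 = $13,901.76
Monthly escrow = $13,901.76 ÷ 12 = $1,158.48
Required cushion = 2 × $1,158.48 = $2,316.96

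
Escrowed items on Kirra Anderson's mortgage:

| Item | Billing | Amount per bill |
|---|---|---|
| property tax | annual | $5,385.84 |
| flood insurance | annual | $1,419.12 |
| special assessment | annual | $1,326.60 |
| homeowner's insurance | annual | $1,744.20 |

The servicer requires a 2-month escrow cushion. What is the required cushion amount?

Property tax: $5,385.84 per year
Flood insurance: $1,419.12 per year
Special assessment: $1,326.60 per year
Homeowner's insurance: $1,744.20 per year
Combined annual = $5,385.84 + $1,419.12 + $1,326.60 + $1,744.20 = $9,875.76
Monthly = $9,875.76 / 12 = $822.98
Required cushion = 2 × $822.98 = $1,645.96

$1,645.96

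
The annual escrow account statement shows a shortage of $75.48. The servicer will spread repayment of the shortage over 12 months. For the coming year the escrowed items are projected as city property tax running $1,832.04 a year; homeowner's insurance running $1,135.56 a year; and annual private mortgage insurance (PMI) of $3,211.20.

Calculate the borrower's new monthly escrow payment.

City property tax: $1,832.04
Homeowner's insurance: $1,135.56
Private mortgage insurance (PMI): $3,211.20
Total per year = $1,832.04 + $1,135.56 + $3,211.20 = $6,178.80
Monthly escrow = $6,178.80 ÷ 12 = $514.90
Shortage spread = $75.48 / 12 = $6.29/mo
New monthly escrow = $514.90 + $6.29 = $521.19

$521.19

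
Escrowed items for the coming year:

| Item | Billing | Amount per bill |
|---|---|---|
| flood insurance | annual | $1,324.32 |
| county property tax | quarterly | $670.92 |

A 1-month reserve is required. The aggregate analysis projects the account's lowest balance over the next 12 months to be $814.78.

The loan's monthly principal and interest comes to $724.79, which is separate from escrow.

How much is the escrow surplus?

Flood insurance — $1,324.32
County property tax — $670.92 × 4 = $2,683.68
Total annual escrow = $4,008.00
Monthly = $4,008.00 / 12 = $334.00
Cushion = 1 × $334.00 = $334.00
Surplus = $814.78 − $334.00 = $480.78

$480.78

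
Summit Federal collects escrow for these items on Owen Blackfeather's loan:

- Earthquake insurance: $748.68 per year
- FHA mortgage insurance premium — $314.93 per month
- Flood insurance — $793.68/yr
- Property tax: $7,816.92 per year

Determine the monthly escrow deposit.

$1,094.87

Earthquake insurance = $748.68/yr
FHA mortgage insurance premium = $314.93 × 12 = $3,779.16/yr
Flood insurance = $793.68/yr
Property tax = $7,816.92/yr
Total annual escrow = $748.68 + $3,779.16 + $793.68 + $7,816.92 = $13,138.44
Per month = $13,138.44 ÷ 12 = $1,094.87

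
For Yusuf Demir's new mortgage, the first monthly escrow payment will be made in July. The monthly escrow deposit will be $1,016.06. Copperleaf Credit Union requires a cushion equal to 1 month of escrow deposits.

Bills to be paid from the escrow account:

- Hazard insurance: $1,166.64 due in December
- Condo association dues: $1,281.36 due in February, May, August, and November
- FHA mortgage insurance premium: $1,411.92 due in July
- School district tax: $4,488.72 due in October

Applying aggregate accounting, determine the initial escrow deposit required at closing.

Cushion = 1 × $1,016.06 = $1,016.06
Trial balance (start $0, +$1,016.06 each month, − disbursements):
  Jul: +$1,016.06 − $1,411.92 → -$395.86
  Aug: +$1,016.06 − $1,281.36 → -$661.16
  Sep: +$1,016.06 → $354.90
  Oct: +$1,016.06 − $4,488.72 → -$3,117.76
  Nov: +$1,016.06 − $1,281.36 → -$3,383.06
  Dec: +$1,016.06 − $1,166.64 → -$3,533.64
  Jan: +$1,016.06 → -$2,517.58
  Feb: +$1,016.06 − $1,281.36 → -$2,782.88
  Mar: +$1,016.06 → -$1,766.82
  Apr: +$1,016.06 → -$750.76
  May: +$1,016.06 − $1,281.36 → -$1,016.06
  Jun: +$1,016.06 → $0.00
Lowest trial balance = -$3,533.64 (Dec)
Initial deposit = cushion − low point = $1,016.06 − (-$3,533.64) = $4,549.70

$4,549.70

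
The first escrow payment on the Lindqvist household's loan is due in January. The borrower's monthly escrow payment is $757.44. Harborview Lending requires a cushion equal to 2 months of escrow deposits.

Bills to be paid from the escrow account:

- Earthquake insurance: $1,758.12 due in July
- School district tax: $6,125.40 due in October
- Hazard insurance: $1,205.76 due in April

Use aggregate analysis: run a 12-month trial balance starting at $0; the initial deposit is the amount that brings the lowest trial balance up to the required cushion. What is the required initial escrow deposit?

Cushion = 2 × $757.44 = $1,514.88
Trial balance (start $0, +$757.44 each month, − disbursements):
  Jan: +$757.44 → $757.44
  Feb: +$757.44 → $1,514.88
  Mar: +$757.44 → $2,272.32
  Apr: +$757.44 − $1,205.76 → $1,824.00
  May: +$757.44 → $2,581.44
  Jun: +$757.44 → $3,338.88
  Jul: +$757.44 − $1,758.12 → $2,338.20
  Aug: +$757.44 → $3,095.64
  Sep: +$757.44 → $3,853.08
  Oct: +$757.44 − $6,125.40 → -$1,514.88
  Nov: +$757.44 → -$757.44
  Dec: +$757.44 → $0.00
Lowest trial balance = -$1,514.88 (Oct)
Initial deposit = cushion − low point = $1,514.88 − (-$1,514.88) = $3,029.76

$3,029.76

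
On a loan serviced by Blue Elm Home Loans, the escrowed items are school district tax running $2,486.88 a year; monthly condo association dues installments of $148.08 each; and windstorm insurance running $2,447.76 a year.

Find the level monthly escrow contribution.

$559.30

School district tax: $2,486.88 annually
Condo association dues: $148.08 × 12 = $1,776.96 annually
Windstorm insurance: $2,447.76 annually
Total per year = $6,711.60
Per month = $6,711.60 ÷ 12 = $559.30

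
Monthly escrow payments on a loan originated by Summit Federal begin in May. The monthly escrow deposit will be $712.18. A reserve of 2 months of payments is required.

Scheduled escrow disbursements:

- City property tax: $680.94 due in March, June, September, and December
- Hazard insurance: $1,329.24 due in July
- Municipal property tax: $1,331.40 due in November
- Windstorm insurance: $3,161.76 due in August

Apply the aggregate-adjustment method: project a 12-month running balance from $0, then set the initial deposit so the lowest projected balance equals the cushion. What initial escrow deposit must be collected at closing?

Cushion = 2 × $712.18 = $1,424.36
Trial balance (start $0, +$712.18 each month, − disbursements):
  May: +$712.18 → $712.18
  Jun: +$712.18 − $680.94 → $743.42
  Jul: +$712.18 − $1,329.24 → $126.36
  Aug: +$712.18 − $3,161.76 → -$2,323.22
  Sep: +$712.18 − $680.94 → -$2,291.98
  Oct: +$712.18 → -$1,579.80
  Nov: +$712.18 − $1,331.40 → -$2,199.02
  Dec: +$712.18 − $680.94 → -$2,167.78
  Jan: +$712.18 → -$1,455.60
  Feb: +$712.18 → -$743.42
  Mar: +$712.18 − $680.94 → -$712.18
  Apr: +$712.18 → $0.00
Lowest trial balance = -$2,323.22 (Aug)
Initial deposit = cushion − low point = $1,424.36 − (-$2,323.22) = $3,747.58

$3,747.58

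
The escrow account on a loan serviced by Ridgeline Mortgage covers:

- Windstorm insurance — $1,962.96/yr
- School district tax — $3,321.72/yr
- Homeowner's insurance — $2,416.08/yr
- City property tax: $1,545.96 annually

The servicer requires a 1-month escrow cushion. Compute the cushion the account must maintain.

$770.56

Windstorm insurance = $1,962.96
School district tax = $3,321.72
Homeowner's insurance = $2,416.08
City property tax = $1,545.96
Total annual escrow = $1,962.96 + $3,321.72 + $2,416.08 + $1,545.96 = $9,246.72
Per month = $9,246.72 / 12 = $770.56
Cushion = 1 × $770.56 = $770.56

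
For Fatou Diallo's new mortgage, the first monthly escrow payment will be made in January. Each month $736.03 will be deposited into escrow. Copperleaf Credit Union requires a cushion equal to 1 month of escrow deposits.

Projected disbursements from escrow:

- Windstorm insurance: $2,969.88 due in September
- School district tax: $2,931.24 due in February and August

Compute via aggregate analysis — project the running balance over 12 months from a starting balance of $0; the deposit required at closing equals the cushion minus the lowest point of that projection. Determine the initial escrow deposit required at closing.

Cushion = 1 × $736.03 = $736.03
Trial balance (start $0, +$736.03 each month, − disbursements):
  Jan: +$736.03 → $736.03
  Feb: +$736.03 − $2,931.24 → -$1,459.18
  Mar: +$736.03 → -$723.15
  Apr: +$736.03 → $12.88
  May: +$736.03 → $748.91
  Jun: +$736.03 → $1,484.94
  Jul: +$736.03 → $2,220.97
  Aug: +$736.03 − $2,931.24 → $25.76
  Sep: +$736.03 − $2,969.88 → -$2,208.09
  Oct: +$736.03 → -$1,472.06
  Nov: +$736.03 → -$736.03
  Dec: +$736.03 → $0.00
Lowest trial balance = -$2,208.09 (Sep)
Initial deposit = cushion − low point = $736.03 − (-$2,208.09) = $2,944.12

$2,944.12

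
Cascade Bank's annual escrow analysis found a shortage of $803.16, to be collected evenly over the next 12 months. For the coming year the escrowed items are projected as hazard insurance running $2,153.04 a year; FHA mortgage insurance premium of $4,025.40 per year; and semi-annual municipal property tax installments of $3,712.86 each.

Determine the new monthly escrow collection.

Hazard insurance — $2,153.04 annually
FHA mortgage insurance premium — $4,025.40 annually
Municipal property tax — $3,712.86 × 2 = $7,425.72 annually
Annual escrow total = $2,153.04 + $4,025.40 + $7,425.72 = $13,604.16
Monthly escrow = $13,604.16 ÷ 12 = $1,133.68
Shortage spread = $803.16 / 12 = $66.93/mo
New monthly escrow = $1,133.68 + $66.93 = $1,200.61

$1,200.61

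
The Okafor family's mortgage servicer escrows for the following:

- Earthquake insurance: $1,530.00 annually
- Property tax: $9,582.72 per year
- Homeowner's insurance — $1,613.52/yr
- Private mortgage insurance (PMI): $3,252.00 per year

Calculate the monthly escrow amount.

Earthquake insurance: $1,530.00/yr
Property tax: $9,582.72/yr
Homeowner's insurance: $1,613.52/yr
Private mortgage insurance (PMI): $3,252.00/yr
Yearly total = $1,530.00 + $9,582.72 + $1,613.52 + $3,252.00 = $15,978.24
Per month = $15,978.24 ÷ 12 = $1,331.52

$1,331.52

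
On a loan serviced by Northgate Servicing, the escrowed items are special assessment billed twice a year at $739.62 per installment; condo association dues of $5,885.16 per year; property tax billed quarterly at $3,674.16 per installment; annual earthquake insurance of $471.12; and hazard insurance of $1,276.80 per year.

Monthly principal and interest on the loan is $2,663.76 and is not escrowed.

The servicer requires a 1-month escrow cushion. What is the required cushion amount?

$1,984.08

Special assessment = $739.62 × 2 = $1,479.24 annually
Condo association dues = $5,885.16 annually
Property tax = $3,674.16 × 4 = $14,696.64 annually
Earthquake insurance = $471.12 annually
Hazard insurance = $1,276.80 annually
Total annual escrow = $23,808.96
Monthly = $23,808.96 / 12 = $1,984.08
Reserve = 1 × $1,984.08 = $1,984.08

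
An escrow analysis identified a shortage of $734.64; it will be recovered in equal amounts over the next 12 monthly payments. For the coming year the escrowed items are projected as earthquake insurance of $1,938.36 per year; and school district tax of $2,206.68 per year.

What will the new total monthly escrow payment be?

Earthquake insurance: $1,938.36 per year
School district tax: $2,206.68 per year
Annual escrow total = $4,145.04
Base monthly escrow = $4,145.04 ÷ 12 = $345.42
Monthly shortage recovery: $734.64 / 12 = $61.22
New monthly escrow = $345.42 + $61.22 = $406.64

$406.64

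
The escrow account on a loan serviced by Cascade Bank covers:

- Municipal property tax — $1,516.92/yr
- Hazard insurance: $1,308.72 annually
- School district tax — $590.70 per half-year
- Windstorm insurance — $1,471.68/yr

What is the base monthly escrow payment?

$456.56

Municipal property tax = $1,516.92/yr
Hazard insurance = $1,308.72/yr
School district tax = $590.70 × 2 = $1,181.40/yr
Windstorm insurance = $1,471.68/yr
Total per year = $1,516.92 + $1,308.72 + $1,181.40 + $1,471.68 = $5,478.72
Monthly escrow = $5,478.72 / 12 = $456.56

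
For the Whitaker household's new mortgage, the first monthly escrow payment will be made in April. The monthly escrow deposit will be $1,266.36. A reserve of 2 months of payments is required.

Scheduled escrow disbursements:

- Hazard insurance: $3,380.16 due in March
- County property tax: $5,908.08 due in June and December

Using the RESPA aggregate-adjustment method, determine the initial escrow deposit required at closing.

$4,641.72

Cushion = 2 × $1,266.36 = $2,532.72
Trial balance (start $0, +$1,266.36 each month, − disbursements):
  Apr: +$1,266.36 → $1,266.36
  May: +$1,266.36 → $2,532.72
  Jun: +$1,266.36 − $5,908.08 → -$2,109.00
  Jul: +$1,266.36 → -$842.64
  Aug: +$1,266.36 → $423.72
  Sep: +$1,266.36 → $1,690.08
  Oct: +$1,266.36 → $2,956.44
  Nov: +$1,266.36 → $4,222.80
  Dec: +$1,266.36 − $5,908.08 → -$418.92
  Jan: +$1,266.36 → $847.44
  Feb: +$1,266.36 → $2,113.80
  Mar: +$1,266.36 − $3,380.16 → $0.00
Lowest trial balance = -$2,109.00 (Jun)
Initial deposit = cushion − low point = $2,532.72 − (-$2,109.00) = $4,641.72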